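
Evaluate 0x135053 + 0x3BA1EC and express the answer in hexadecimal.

0x4EF23F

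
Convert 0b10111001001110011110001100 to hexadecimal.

0x2E4E78C

Group the bits into nibbles: 0010 1110 0100 1110 0111 1000 1100 → 2E4E78C.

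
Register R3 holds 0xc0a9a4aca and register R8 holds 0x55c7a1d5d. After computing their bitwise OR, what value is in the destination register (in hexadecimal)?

0xd5efa5fdf

OR each hex digit independently (no carries):
  c|5=d, 0|5=5, a|c=e, 9|7=f, a|a=a, 4|1=5, a|d=f, c|5=d, a|d=f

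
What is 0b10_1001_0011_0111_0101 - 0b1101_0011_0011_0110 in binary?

Subtract column by column in base 2:
  1-0 → 1
  0-1 → 1 (borrow)
  1-1-1 → 1 (borrow)
  0-0-1 → 1 (borrow)
  1-1-1 → 1 (borrow)
  1-1-1 → 1 (borrow)
  1-0-1 → 0
  0-0 → 0
  1-1 → 0
  1-1 → 0
  0-0 → 0
  0-0 → 0
  1-1 → 0
  0-0 → 0
  0-1 → 1 (borrow)
  1-1-1 → 1 (borrow)
  0-0-1 → 1 (borrow)
  1-0-1 → 0

0b11100000000111111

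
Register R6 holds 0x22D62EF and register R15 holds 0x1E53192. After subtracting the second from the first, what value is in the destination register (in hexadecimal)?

0x48315D

Subtract column by column in base 16:
  F-2 → D
  E-9 → 5
  2-1 → 1
  6-3 → 3
  D-5 → 8
  2-E → 4 (borrow)
  2-1-1 → 0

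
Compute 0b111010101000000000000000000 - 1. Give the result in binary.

0b111010100111111111111111111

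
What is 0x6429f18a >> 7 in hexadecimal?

7 bits is not a whole number of base-16 digits; in binary: 1100100001010011111000110001010 >> 7 = 110010000101001111100011.

0xc853e3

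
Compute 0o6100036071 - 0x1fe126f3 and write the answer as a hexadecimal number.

0o6100036071 = 0x31003c39 in hexadecimal.
Subtract column by column in base 16:
  9-3 → 6
  3-f → 4 (borrow)
  c-6-1 → 5
  3-2 → 1
  0-1 → f (borrow)
  0-e-1 → 1 (borrow)
  1-f-1 → 1 (borrow)
  3-1-1 → 1

0x111f1546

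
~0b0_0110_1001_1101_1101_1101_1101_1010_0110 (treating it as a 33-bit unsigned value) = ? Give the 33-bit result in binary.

0b110010110001000100010001001011001

Invert each bit: 001101001110111011101110110100110 → 110010110001000100010001001011001.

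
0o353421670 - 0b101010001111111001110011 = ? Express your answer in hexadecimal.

0o353421670 = 0x3AE23B8 in hexadecimal.
0b101010001111111001110011 = 0xA8FE73 in hexadecimal.
Subtract column by column in base 16:
  8-3 → 5
  B-7 → 4
  3-E → 5 (borrow)
  2-F-1 → 2 (borrow)
  E-8-1 → 5
  A-A → 0
  3-0 → 3

0x3052545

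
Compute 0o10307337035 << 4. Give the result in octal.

0o206166760720

4 bits is not a whole number of base-8 digits; in binary: 1000011000111011011111000011101 << 4 = 10000110001110110111110000111010000.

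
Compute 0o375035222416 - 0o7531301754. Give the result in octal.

Subtract column by column in base 8:
  6-4 → 2
  1-5 → 4 (borrow)
  4-7-1 → 4 (borrow)
  2-1-1 → 0
  2-0 → 2
  2-3 → 7 (borrow)
  5-1-1 → 3
  3-3 → 0
  0-5 → 3 (borrow)
  5-7-1 → 5 (borrow)
  7-0-1 → 6
  3-0 → 3

0o365303720442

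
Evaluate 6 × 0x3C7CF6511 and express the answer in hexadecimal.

Multiply each base-16 digit by 6, carrying:
  1×6 = 6 → write 6
  1×6 = 6 → write 6
  5×6 = 30 → write E carry 1
  6×6+1 = 37 → write 5 carry 2
  F×6+2 = 92 → write C carry 5
  C×6+5 = 77 → write D carry 4
  7×6+4 = 46 → write E carry 2
  C×6+2 = 74 → write A carry 4
  3×6+4 = 22 → write 6 carry 1
  remaining carry: 1

0x16AEDC5E66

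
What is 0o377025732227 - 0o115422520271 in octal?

Subtract column by column in base 8:
  7-1 → 6
  2-7 → 3 (borrow)
  2-2-1 → 7 (borrow)
  2-0-1 → 1
  3-2 → 1
  7-5 → 2
  5-2 → 3
  2-2 → 0
  0-4 → 4 (borrow)
  7-5-1 → 1
  7-1 → 6
  3-1 → 2

0o261403211736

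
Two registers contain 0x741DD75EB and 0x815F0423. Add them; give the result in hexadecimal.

Add column by column in base 16, right to left:
  B+3 = E
  E+2 = 0 carry 1
  5+4+1 = A
  7+0 = 7
  D+F = C carry 1
  D+5+1 = 3 carry 1
  1+1+1 = 3
  4+8 = C
  7+0 = 7

0x7C33C7A0E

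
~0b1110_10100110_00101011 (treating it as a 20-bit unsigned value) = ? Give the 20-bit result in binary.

0b00010101100111010100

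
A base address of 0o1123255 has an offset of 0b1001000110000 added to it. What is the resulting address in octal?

0b1001000110000 = 0o11060 in octal.
Add column by column in base 8, right to left:
  5+0 = 5
  5+6 = 3 carry 1
  2+0+1 = 3
  3+1 = 4
  2+1 = 3
  1+0 = 1
  1+0 = 1

0o1134335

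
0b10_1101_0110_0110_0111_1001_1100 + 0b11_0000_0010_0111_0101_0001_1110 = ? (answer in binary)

0b101110110001101110010111010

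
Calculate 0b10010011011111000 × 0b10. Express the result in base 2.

0b100100110111110000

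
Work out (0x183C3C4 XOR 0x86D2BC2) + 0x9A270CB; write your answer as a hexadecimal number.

0x139158D1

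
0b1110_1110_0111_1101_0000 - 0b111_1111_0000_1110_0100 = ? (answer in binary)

Subtract column by column in base 2:
  0-0 → 0
  0-0 → 0
  0-1 → 1 (borrow)
  0-0-1 → 1 (borrow)
  1-0-1 → 0
  0-1 → 1 (borrow)
  1-1-1 → 1 (borrow)
  1-1-1 → 1 (borrow)
  1-0-1 → 0
  1-0 → 1
  1-0 → 1
  0-0 → 0
  0-1 → 1 (borrow)
  1-1-1 → 1 (borrow)
  1-1-1 → 1 (borrow)
  1-1-1 → 1 (borrow)
  0-1-1 → 0 (borrow)
  1-1-1 → 1 (borrow)
  1-1-1 → 1 (borrow)
  1-0-1 → 0

0b1101111011011101100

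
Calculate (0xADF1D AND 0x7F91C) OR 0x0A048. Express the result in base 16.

0xADF1D AND 0x7F91C = 0x2D91C.
Then OR with 0x0A048.

0x2F95C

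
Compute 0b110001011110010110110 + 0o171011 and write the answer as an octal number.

0b110001011110010110110 = 0o6136266 in octal.
Add column by column in base 8, right to left:
  6+1 = 7
  6+1 = 7
  2+0 = 2
  6+1 = 7
  3+7 = 2 carry 1
  1+1+1 = 3
  6+0 = 6

0o6327277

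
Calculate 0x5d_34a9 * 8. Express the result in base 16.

Multiply each base-16 digit by 8, carrying:
  9×8 = 72 → write 8 carry 4
  a×8+4 = 84 → write 4 carry 5
  4×8+5 = 37 → write 5 carry 2
  3×8+2 = 26 → write a carry 1
  d×8+1 = 105 → write 9 carry 6
  5×8+6 = 46 → write e carry 2
  remaining carry: 2

0x2e9a548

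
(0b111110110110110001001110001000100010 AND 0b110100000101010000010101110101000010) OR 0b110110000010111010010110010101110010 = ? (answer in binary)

0b110110000110111010010110010101110010

0b111110110110110001001110001000100010 AND 0b110100000101010000010101110101000010 = 0b110100000100010000000100000000000010.
Then OR with 0b110110000010111010010110010101110010.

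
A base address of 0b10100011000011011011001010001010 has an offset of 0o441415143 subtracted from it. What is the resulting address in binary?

0b10011110100001111001100000100111

0o441415143 = 0b100100001100001101001100011 in binary.
Subtract column by column in base 2:
  0-1 → 1 (borrow)
  1-1-1 → 1 (borrow)
  0-0-1 → 1 (borrow)
  1-0-1 → 0
  0-0 → 0
  0-1 → 1 (borrow)
  0-1-1 → 0 (borrow)
  1-0-1 → 0
  0-0 → 0
  1-1 → 0
  0-0 → 0
  0-1 → 1 (borrow)
  1-1-1 → 1 (borrow)
  1-0-1 → 0
  0-0 → 0
  1-0 → 1
  1-0 → 1
  0-1 → 1 (borrow)
  1-1-1 → 1 (borrow)
  1-0-1 → 0
  0-0 → 0
  0-0 → 0
  0-0 → 0
  0-1 → 1 (borrow)
  1-0-1 → 0
  1-0 → 1
  0-1 → 1 (borrow)
  0-0-1 → 1 (borrow)
  0-0-1 → 1 (borrow)
  1-0-1 → 0
  0-0 → 0
  1-0 → 1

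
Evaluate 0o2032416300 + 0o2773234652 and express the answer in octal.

0o5025653152

Add column by column in base 8, right to left:
  0+2 = 2
  0+5 = 5
  3+6 = 1 carry 1
  6+4+1 = 3 carry 1
  1+3+1 = 5
  4+2 = 6
  2+3 = 5
  3+7 = 2 carry 1
  0+7+1 = 0 carry 1
  2+2+1 = 5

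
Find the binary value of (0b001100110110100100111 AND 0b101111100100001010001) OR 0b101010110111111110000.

0b101110110111111110001

0b001100110110100100111 AND 0b101111100100001010001 = 0b001100100100000000001.
Then OR with 0b101010110111111110000.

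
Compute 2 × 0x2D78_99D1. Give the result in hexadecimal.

0x5AF133A2

Multiply each base-16 digit by 2, carrying:
  1×2 = 2 → write 2
  D×2 = 26 → write A carry 1
  9×2+1 = 19 → write 3 carry 1
  9×2+1 = 19 → write 3 carry 1
  8×2+1 = 17 → write 1 carry 1
  7×2+1 = 15 → write F
  D×2 = 26 → write A carry 1
  2×2+1 = 5 → write 5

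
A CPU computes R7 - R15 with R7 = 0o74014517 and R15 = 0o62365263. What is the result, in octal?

0o11427234

Subtract column by column in base 8:
  7-3 → 4
  1-6 → 3 (borrow)
  5-2-1 → 2
  4-5 → 7 (borrow)
  1-6-1 → 2 (borrow)
  0-3-1 → 4 (borrow)
  4-2-1 → 1
  7-6 → 1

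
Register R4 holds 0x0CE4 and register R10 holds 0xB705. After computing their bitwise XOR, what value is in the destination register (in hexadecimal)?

0xBBE1

XOR each hex digit independently (no carries):
  0^B=B, C^7=B, E^0=E, 4^5=1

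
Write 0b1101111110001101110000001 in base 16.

Group the bits into nibbles: 0001 1011 1111 0001 1011 1000 0001 → 1BF1B81.

0x1BF1B81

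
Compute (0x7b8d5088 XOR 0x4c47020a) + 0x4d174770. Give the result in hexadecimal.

0x84e199f2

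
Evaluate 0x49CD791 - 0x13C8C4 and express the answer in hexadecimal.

0x4890ECD

Subtract column by column in base 16:
  1-4 → D (borrow)
  9-C-1 → C (borrow)
  7-8-1 → E (borrow)
  D-C-1 → 0
  C-3 → 9
  9-1 → 8
  4-0 → 4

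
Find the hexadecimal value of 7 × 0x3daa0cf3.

0x1afa65aa5

Multiply each base-16 digit by 7, carrying:
  3×7 = 21 → write 5 carry 1
  f×7+1 = 106 → write a carry 6
  c×7+6 = 90 → write a carry 5
  0×7+5 = 5 → write 5
  a×7 = 70 → write 6 carry 4
  a×7+4 = 74 → write a carry 4
  d×7+4 = 95 → write f carry 5
  3×7+5 = 26 → write a carry 1
  remaining carry: 1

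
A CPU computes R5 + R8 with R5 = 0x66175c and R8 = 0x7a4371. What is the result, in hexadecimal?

0xe05acd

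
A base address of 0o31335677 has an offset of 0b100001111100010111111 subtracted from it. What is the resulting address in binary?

0o31335677 = 0b11001011011101110111111 in binary.
Subtract column by column in base 2:
  1-1 → 0
  1-1 → 0
  1-1 → 0
  1-1 → 0
  1-1 → 0
  1-1 → 0
  0-0 → 0
  1-1 → 0
  1-0 → 1
  1-0 → 1
  0-0 → 0
  1-1 → 0
  1-1 → 0
  1-1 → 0
  0-1 → 1 (borrow)
  1-1-1 → 1 (borrow)
  1-0-1 → 0
  0-0 → 0
  1-0 → 1
  0-0 → 0
  0-1 → 1 (borrow)
  1-0-1 → 0
  1-0 → 1

0b10101001100001100000000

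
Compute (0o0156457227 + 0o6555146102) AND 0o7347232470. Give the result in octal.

0o6303220030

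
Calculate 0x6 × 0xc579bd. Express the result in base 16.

0x4a0da6e

Multiply each base-16 digit by 6, carrying:
  d×6 = 78 → write e carry 4
  b×6+4 = 70 → write 6 carry 4
  9×6+4 = 58 → write a carry 3
  7×6+3 = 45 → write d carry 2
  5×6+2 = 32 → write 0 carry 2
  c×6+2 = 74 → write a carry 4
  remaining carry: 4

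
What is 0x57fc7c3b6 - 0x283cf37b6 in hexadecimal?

Subtract column by column in base 16:
  6-6 → 0
  b-b → 0
  3-7 → c (borrow)
  c-3-1 → 8
  7-f → 8 (borrow)
  c-c-1 → f (borrow)
  f-3-1 → b
  7-8 → f (borrow)
  5-2-1 → 2

0x2fbf88c00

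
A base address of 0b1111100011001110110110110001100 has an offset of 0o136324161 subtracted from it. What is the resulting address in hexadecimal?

0x7AEDC51B

0b1111100011001110110110110001100 = 0x7C676D8C in hexadecimal.
0o136324161 = 0x179A871 in hexadecimal.
Subtract column by column in base 16:
  C-1 → B
  8-7 → 1
  D-8 → 5
  6-A → C (borrow)
  7-9-1 → D (borrow)
  6-7-1 → E (borrow)
  C-1-1 → A
  7-0 → 7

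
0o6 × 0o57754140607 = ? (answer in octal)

0o437611104452

Multiply each base-8 digit by 6, carrying:
  7×6 = 42 → write 2 carry 5
  0×6+5 = 5 → write 5
  6×6 = 36 → write 4 carry 4
  0×6+4 = 4 → write 4
  4×6 = 24 → write 0 carry 3
  1×6+3 = 9 → write 1 carry 1
  4×6+1 = 25 → write 1 carry 3
  5×6+3 = 33 → write 1 carry 4
  7×6+4 = 46 → write 6 carry 5
  7×6+5 = 47 → write 7 carry 5
  5×6+5 = 35 → write 3 carry 4
  remaining carry: 4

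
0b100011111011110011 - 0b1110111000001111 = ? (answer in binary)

Subtract column by column in base 2:
  1-1 → 0
  1-1 → 0
  0-1 → 1 (borrow)
  0-1-1 → 0 (borrow)
  1-0-1 → 0
  1-0 → 1
  1-0 → 1
  1-0 → 1
  0-0 → 0
  1-1 → 0
  1-1 → 0
  1-1 → 0
  1-0 → 1
  1-1 → 0
  0-1 → 1 (borrow)
  0-1-1 → 0 (borrow)
  0-0-1 → 1 (borrow)
  1-0-1 → 0

0b10101000011100100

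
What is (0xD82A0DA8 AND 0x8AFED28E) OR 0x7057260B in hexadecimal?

0xF87F268B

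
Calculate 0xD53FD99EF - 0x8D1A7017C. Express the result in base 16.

0x482569873

Subtract column by column in base 16:
  F-C → 3
  E-7 → 7
  9-1 → 8
  9-0 → 9
  D-7 → 6
  F-A → 5
  3-1 → 2
  5-D → 8 (borrow)
  D-8-1 → 4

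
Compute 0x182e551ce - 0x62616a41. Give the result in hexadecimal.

0x12083e78d

Subtract column by column in base 16:
  e-1 → d
  c-4 → 8
  1-a → 7 (borrow)
  5-6-1 → e (borrow)
  5-1-1 → 3
  e-6 → 8
  2-2 → 0
  8-6 → 2
  1-0 → 1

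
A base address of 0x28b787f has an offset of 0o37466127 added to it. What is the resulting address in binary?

0b11000010011110010011010110

0x28b787f = 0b10100010110111100001111111 in binary.
0o37466127 = 0b11111100110110001010111 in binary.
Add column by column in base 2, right to left:
  1+1 = 0 carry 1
  1+1+1 = 1 carry 1
  1+1+1 = 1 carry 1
  1+0+1 = 0 carry 1
  1+1+1 = 1 carry 1
  1+0+1 = 0 carry 1
  1+1+1 = 1 carry 1
  0+0+1 = 1
  0+0 = 0
  0+0 = 0
  0+1 = 1
  1+1 = 0 carry 1
  1+0+1 = 0 carry 1
  1+1+1 = 1 carry 1
  1+1+1 = 1 carry 1
  0+0+1 = 1
  1+0 = 1
  1+1 = 0 carry 1
  0+1+1 = 0 carry 1
  1+1+1 = 1 carry 1
  0+1+1 = 0 carry 1
  0+1+1 = 0 carry 1
  0+1+1 = 0 carry 1
  1+0+1 = 0 carry 1
  0+0+1 = 1
  1+0 = 1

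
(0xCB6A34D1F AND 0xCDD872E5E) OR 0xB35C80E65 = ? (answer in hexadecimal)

0xCB6A34D1F AND 0xCDD872E5E = 0xC94830C1E.
Then OR with 0xB35C80E65.

0xFB5CB0E7F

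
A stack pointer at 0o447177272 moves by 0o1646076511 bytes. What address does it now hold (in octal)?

Add column by column in base 8, right to left:
  2+1 = 3
  7+1 = 0 carry 1
  2+5+1 = 0 carry 1
  7+6+1 = 6 carry 1
  7+7+1 = 7 carry 1
  1+0+1 = 2
  7+6 = 5 carry 1
  4+4+1 = 1 carry 1
  4+6+1 = 3 carry 1
  0+1+1 = 2

0o2315276003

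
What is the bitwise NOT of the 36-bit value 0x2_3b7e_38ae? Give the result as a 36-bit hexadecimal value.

Each hex digit d becomes f−d:
  2→d, 3→c, b→4, 7→8, e→1, 3→c, 8→7, a→5, e→1

0xdc481c751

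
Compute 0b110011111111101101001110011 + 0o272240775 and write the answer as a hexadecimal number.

0x9691c70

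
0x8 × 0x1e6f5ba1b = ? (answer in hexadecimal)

0xf37add0d8

Multiply each base-16 digit by 8, carrying:
  b×8 = 88 → write 8 carry 5
  1×8+5 = 13 → write d
  a×8 = 80 → write 0 carry 5
  b×8+5 = 93 → write d carry 5
  5×8+5 = 45 → write d carry 2
  f×8+2 = 122 → write a carry 7
  6×8+7 = 55 → write 7 carry 3
  e×8+3 = 115 → write 3 carry 7
  1×8+7 = 15 → write f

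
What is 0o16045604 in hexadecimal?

Each octal digit is 3 bits: 1=001 6=110 0=000 4=100 5=101 6=110 0=000 4=100.
Group the bits into nibbles: 0011 1000 0100 1011 1000 0100 → 384B84.

0x384B84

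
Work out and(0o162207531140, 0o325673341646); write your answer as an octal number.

0o120203101040

AND each oct digit independently (no carries):
  1&3=1, 6&2=2, 2&5=0, 2&6=2, 0&7=0, 7&3=3, 5&3=1, 3&4=0, 1&1=1, 1&6=0, 4&4=4, 0&6=0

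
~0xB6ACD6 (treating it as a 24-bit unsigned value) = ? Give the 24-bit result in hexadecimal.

0x495329

Each hex digit d becomes F−d:
  B→4, 6→9, A→5, C→3, D→2, 6→9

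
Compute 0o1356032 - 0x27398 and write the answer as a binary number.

0b110110100010000010

0o1356032 = 0b1011101110000011010 in binary.
0x27398 = 0b100111001110011000 in binary.
Subtract column by column in base 2:
  0-0 → 0
  1-0 → 1
  0-0 → 0
  1-1 → 0
  1-1 → 0
  0-0 → 0
  0-0 → 0
  0-1 → 1 (borrow)
  0-1-1 → 0 (borrow)
  0-1-1 → 0 (borrow)
  1-0-1 → 0
  1-0 → 1
  1-1 → 0
  0-1 → 1 (borrow)
  1-1-1 → 1 (borrow)
  1-0-1 → 0
  1-0 → 1
  0-1 → 1 (borrow)
  1-0-1 → 0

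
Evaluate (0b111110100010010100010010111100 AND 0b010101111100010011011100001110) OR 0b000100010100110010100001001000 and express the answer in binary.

0b10100110100110010110001001100

0b111110100010010100010010111100 AND 0b010101111100010011011100001110 = 0b010100100000010000010000001100.
Then OR with 0b000100010100110010100001001000.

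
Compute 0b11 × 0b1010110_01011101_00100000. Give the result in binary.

0b1000000110001011101100000

Multiply each base-2 digit by 3, carrying:
  0×3 = 0 → write 0
  0×3 = 0 → write 0
  0×3 = 0 → write 0
  0×3 = 0 → write 0
  0×3 = 0 → write 0
  1×3 = 3 → write 1 carry 1
  0×3+1 = 1 → write 1
  0×3 = 0 → write 0
  1×3 = 3 → write 1 carry 1
  0×3+1 = 1 → write 1
  1×3 = 3 → write 1 carry 1
  1×3+1 = 4 → write 0 carry 2
  1×3+2 = 5 → write 1 carry 2
  0×3+2 = 2 → write 0 carry 1
  1×3+1 = 4 → write 0 carry 2
  0×3+2 = 2 → write 0 carry 1
  0×3+1 = 1 → write 1
  1×3 = 3 → write 1 carry 1
  1×3+1 = 4 → write 0 carry 2
  0×3+2 = 2 → write 0 carry 1
  1×3+1 = 4 → write 0 carry 2
  0×3+2 = 2 → write 0 carry 1
  1×3+1 = 4 → write 0 carry 2
  remaining carry: 10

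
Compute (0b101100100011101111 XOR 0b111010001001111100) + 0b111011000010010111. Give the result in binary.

0b1010001101100101010

First 0b101100100011101111 XOR 0b111010001001111100 = 0b010110101010010011.
Add column by column in base 2, right to left:
  1+1 = 0 carry 1
  1+1+1 = 1 carry 1
  0+1+1 = 0 carry 1
  0+0+1 = 1
  1+1 = 0 carry 1
  0+0+1 = 1
  0+0 = 0
  1+1 = 0 carry 1
  0+0+1 = 1
  1+0 = 1
  0+0 = 0
  1+0 = 1
  0+1 = 1
  1+1 = 0 carry 1
  1+0+1 = 0 carry 1
  0+1+1 = 0 carry 1
  1+1+1 = 1 carry 1
  0+1+1 = 0 carry 1
  final carry 1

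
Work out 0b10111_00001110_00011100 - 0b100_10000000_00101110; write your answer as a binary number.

0b100101000110111101110

Subtract column by column in base 2:
  0-0 → 0
  0-1 → 1 (borrow)
  1-1-1 → 1 (borrow)
  1-1-1 → 1 (borrow)
  1-0-1 → 0
  0-1 → 1 (borrow)
  0-0-1 → 1 (borrow)
  0-0-1 → 1 (borrow)
  0-0-1 → 1 (borrow)
  1-0-1 → 0
  1-0 → 1
  1-0 → 1
  0-0 → 0
  0-0 → 0
  0-0 → 0
  0-1 → 1 (borrow)
  1-0-1 → 0
  1-0 → 1
  1-1 → 0
  0-0 → 0
  1-0 → 1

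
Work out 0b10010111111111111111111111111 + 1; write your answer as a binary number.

0b10011000000000000000000000000

The trailing 24 digits are 1 (max in base 2), so adding 1 cascades: they roll to 0 and the next digit up increments.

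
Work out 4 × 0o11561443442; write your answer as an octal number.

Multiply each base-8 digit by 4, carrying:
  2×4 = 8 → write 0 carry 1
  4×4+1 = 17 → write 1 carry 2
  4×4+2 = 18 → write 2 carry 2
  3×4+2 = 14 → write 6 carry 1
  4×4+1 = 17 → write 1 carry 2
  4×4+2 = 18 → write 2 carry 2
  1×4+2 = 6 → write 6
  6×4 = 24 → write 0 carry 3
  5×4+3 = 23 → write 7 carry 2
  1×4+2 = 6 → write 6
  1×4 = 4 → write 4

0o46706216210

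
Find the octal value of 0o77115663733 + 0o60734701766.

0o160052565721

Add column by column in base 8, right to left:
  3+6 = 1 carry 1
  3+6+1 = 2 carry 1
  7+7+1 = 7 carry 1
  3+1+1 = 5
  6+0 = 6
  6+7 = 5 carry 1
  5+4+1 = 2 carry 1
  1+3+1 = 5
  1+7 = 0 carry 1
  7+0+1 = 0 carry 1
  7+6+1 = 6 carry 1
  final carry 1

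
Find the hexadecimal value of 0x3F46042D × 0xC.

0x2F748321C

Multiply each base-16 digit by 12, carrying:
  D×12 = 156 → write C carry 9
  2×12+9 = 33 → write 1 carry 2
  4×12+2 = 50 → write 2 carry 3
  0×12+3 = 3 → write 3
  6×12 = 72 → write 8 carry 4
  4×12+4 = 52 → write 4 carry 3
  F×12+3 = 183 → write 7 carry 11
  3×12+11 = 47 → write F carry 2
  remaining carry: 2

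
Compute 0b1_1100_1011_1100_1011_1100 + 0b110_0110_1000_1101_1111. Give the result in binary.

0b1000110010010110011011

Add column by column in base 2, right to left:
  0+1 = 1
  0+1 = 1
  1+1 = 0 carry 1
  1+1+1 = 1 carry 1
  1+1+1 = 1 carry 1
  1+0+1 = 0 carry 1
  0+1+1 = 0 carry 1
  1+1+1 = 1 carry 1
  0+0+1 = 1
  0+0 = 0
  1+0 = 1
  1+1 = 0 carry 1
  1+0+1 = 0 carry 1
  1+1+1 = 1 carry 1
  0+1+1 = 0 carry 1
  1+0+1 = 0 carry 1
  0+0+1 = 1
  0+1 = 1
  1+1 = 0 carry 1
  1+0+1 = 0 carry 1
  1+0+1 = 0 carry 1
  final carry 1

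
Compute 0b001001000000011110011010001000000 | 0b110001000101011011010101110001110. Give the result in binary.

0b111001000101011111011111111001110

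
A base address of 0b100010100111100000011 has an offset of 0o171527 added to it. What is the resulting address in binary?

0b100100100001001011010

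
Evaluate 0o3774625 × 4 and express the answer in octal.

Multiply each base-8 digit by 4, carrying:
  5×4 = 20 → write 4 carry 2
  2×4+2 = 10 → write 2 carry 1
  6×4+1 = 25 → write 1 carry 3
  4×4+3 = 19 → write 3 carry 2
  7×4+2 = 30 → write 6 carry 3
  7×4+3 = 31 → write 7 carry 3
  3×4+3 = 15 → write 7 carry 1
  remaining carry: 1

0o17763124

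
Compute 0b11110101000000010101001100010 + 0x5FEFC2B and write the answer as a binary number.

0x5FEFC2B = 0b101111111101111110000101011 in binary.
Add column by column in base 2, right to left:
  0+1 = 1
  1+1 = 0 carry 1
  0+0+1 = 1
  0+1 = 1
  0+0 = 0
  1+1 = 0 carry 1
  1+0+1 = 0 carry 1
  0+0+1 = 1
  0+0 = 0
  1+0 = 1
  0+1 = 1
  1+1 = 0 carry 1
  0+1+1 = 0 carry 1
  1+1+1 = 1 carry 1
  0+1+1 = 0 carry 1
  0+1+1 = 0 carry 1
  0+0+1 = 1
  0+1 = 1
  0+1 = 1
  0+1 = 1
  0+1 = 1
  1+1 = 0 carry 1
  0+1+1 = 0 carry 1
  1+1+1 = 1 carry 1
  0+1+1 = 0 carry 1
  1+0+1 = 0 carry 1
  1+1+1 = 1 carry 1
  1+0+1 = 0 carry 1
  1+0+1 = 0 carry 1
  final carry 1

0b100100100111110010011010001101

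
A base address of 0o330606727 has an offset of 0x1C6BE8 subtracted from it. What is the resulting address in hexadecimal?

0x346A1EF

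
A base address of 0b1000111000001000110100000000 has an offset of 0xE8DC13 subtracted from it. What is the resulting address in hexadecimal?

0b1000111000001000110100000000 = 0x8E08D00 in hexadecimal.
Subtract column by column in base 16:
  0-3 → D (borrow)
  0-1-1 → E (borrow)
  D-C-1 → 0
  8-D → B (borrow)
  0-8-1 → 7 (borrow)
  E-E-1 → F (borrow)
  8-0-1 → 7

0x7F7B0ED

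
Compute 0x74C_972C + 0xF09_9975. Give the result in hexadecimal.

0x165630A1

Add column by column in base 16, right to left:
  C+5 = 1 carry 1
  2+7+1 = A
  7+9 = 0 carry 1
  9+9+1 = 3 carry 1
  C+9+1 = 6 carry 1
  4+0+1 = 5
  7+F = 6 carry 1
  final carry 1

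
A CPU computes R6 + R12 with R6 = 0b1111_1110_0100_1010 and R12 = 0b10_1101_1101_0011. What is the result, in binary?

0b10010110000011101

Add column by column in base 2, right to left:
  0+1 = 1
  1+1 = 0 carry 1
  0+0+1 = 1
  1+0 = 1
  0+1 = 1
  0+0 = 0
  1+1 = 0 carry 1
  0+1+1 = 0 carry 1
  0+1+1 = 0 carry 1
  1+0+1 = 0 carry 1
  1+1+1 = 1 carry 1
  1+1+1 = 1 carry 1
  1+0+1 = 0 carry 1
  1+1+1 = 1 carry 1
  1+0+1 = 0 carry 1
  1+0+1 = 0 carry 1
  final carry 1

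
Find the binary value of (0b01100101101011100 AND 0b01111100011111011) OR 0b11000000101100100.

0b11100100101111100

0b01100101101011100 AND 0b01111100011111011 = 0b01100100001011000.
Then OR with 0b11000000101100100.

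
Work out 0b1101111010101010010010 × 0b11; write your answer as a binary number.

Multiply each base-2 digit by 3, carrying:
  0×3 = 0 → write 0
  1×3 = 3 → write 1 carry 1
  0×3+1 = 1 → write 1
  0×3 = 0 → write 0
  1×3 = 3 → write 1 carry 1
  0×3+1 = 1 → write 1
  0×3 = 0 → write 0
  1×3 = 3 → write 1 carry 1
  0×3+1 = 1 → write 1
  1×3 = 3 → write 1 carry 1
  0×3+1 = 1 → write 1
  1×3 = 3 → write 1 carry 1
  0×3+1 = 1 → write 1
  1×3 = 3 → write 1 carry 1
  0×3+1 = 1 → write 1
  1×3 = 3 → write 1 carry 1
  1×3+1 = 4 → write 0 carry 2
  1×3+2 = 5 → write 1 carry 2
  1×3+2 = 5 → write 1 carry 2
  0×3+2 = 2 → write 0 carry 1
  1×3+1 = 4 → write 0 carry 2
  1×3+2 = 5 → write 1 carry 2
  remaining carry: 10

0b101001101111111110110110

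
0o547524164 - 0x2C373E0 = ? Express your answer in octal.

0x2C373E0 = 0o260671740 in octal.
Subtract column by column in base 8:
  4-0 → 4
  6-4 → 2
  1-7 → 2 (borrow)
  4-1-1 → 2
  2-7 → 3 (borrow)
  5-6-1 → 6 (borrow)
  7-0-1 → 6
  4-6 → 6 (borrow)
  5-2-1 → 2

0o266632224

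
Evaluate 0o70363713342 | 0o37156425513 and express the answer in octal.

0o77377737753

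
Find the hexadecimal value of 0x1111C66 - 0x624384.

0xAED8E2

Subtract column by column in base 16:
  6-4 → 2
  6-8 → E (borrow)
  C-3-1 → 8
  1-4 → D (borrow)
  1-2-1 → E (borrow)
  1-6-1 → A (borrow)
  1-0-1 → 0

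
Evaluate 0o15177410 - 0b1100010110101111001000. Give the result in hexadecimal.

0x39340

0o15177410 = 0x34ff08 in hexadecimal.
0b1100010110101111001000 = 0x316bc8 in hexadecimal.
Subtract column by column in base 16:
  8-8 → 0
  0-c → 4 (borrow)
  f-b-1 → 3
  f-6 → 9
  4-1 → 3
  3-3 → 0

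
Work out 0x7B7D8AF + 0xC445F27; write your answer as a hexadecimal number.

0x13FC37D6

Add column by column in base 16, right to left:
  F+7 = 6 carry 1
  A+2+1 = D
  8+F = 7 carry 1
  D+5+1 = 3 carry 1
  7+4+1 = C
  B+4 = F
  7+C = 3 carry 1
  final carry 1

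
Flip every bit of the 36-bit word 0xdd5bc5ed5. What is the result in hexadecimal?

0x22a43a12a

Each hex digit d becomes f−d:
  d→2, d→2, 5→a, b→4, c→3, 5→a, e→1, d→2, 5→a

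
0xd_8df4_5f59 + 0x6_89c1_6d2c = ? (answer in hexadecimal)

Add column by column in base 16, right to left:
  9+c = 5 carry 1
  5+2+1 = 8
  f+d = c carry 1
  5+6+1 = c
  4+1 = 5
  f+c = b carry 1
  d+9+1 = 7 carry 1
  8+8+1 = 1 carry 1
  d+6+1 = 4 carry 1
  final carry 1

0x1417b5cc85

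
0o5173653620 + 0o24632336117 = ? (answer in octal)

0o32026211737

Add column by column in base 8, right to left:
  0+7 = 7
  2+1 = 3
  6+1 = 7
  3+6 = 1 carry 1
  5+3+1 = 1 carry 1
  6+3+1 = 2 carry 1
  3+2+1 = 6
  7+3 = 2 carry 1
  1+6+1 = 0 carry 1
  5+4+1 = 2 carry 1
  0+2+1 = 3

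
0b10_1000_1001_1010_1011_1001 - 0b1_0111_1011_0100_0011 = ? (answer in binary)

Subtract column by column in base 2:
  1-1 → 0
  0-1 → 1 (borrow)
  0-0-1 → 1 (borrow)
  1-0-1 → 0
  1-0 → 1
  1-0 → 1
  0-1 → 1 (borrow)
  1-0-1 → 0
  0-1 → 1 (borrow)
  1-1-1 → 1 (borrow)
  0-0-1 → 1 (borrow)
  1-1-1 → 1 (borrow)
  1-1-1 → 1 (borrow)
  0-1-1 → 0 (borrow)
  0-1-1 → 0 (borrow)
  1-0-1 → 0
  0-1 → 1 (borrow)
  0-0-1 → 1 (borrow)
  0-0-1 → 1 (borrow)
  1-0-1 → 0
  0-0 → 0
  1-0 → 1

0b1001110001111101110110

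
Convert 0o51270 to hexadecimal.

Each octal digit is 3 bits: 5=101 1=001 2=010 7=111 0=000.
Group the bits into nibbles: 0101 0010 1011 1000 → 52B8.

0x52B8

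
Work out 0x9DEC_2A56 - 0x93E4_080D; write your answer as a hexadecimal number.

0xA082249

Subtract column by column in base 16:
  6-D → 9 (borrow)
  5-0-1 → 4
  A-8 → 2
  2-0 → 2
  C-4 → 8
  E-E → 0
  D-3 → A
  9-9 → 0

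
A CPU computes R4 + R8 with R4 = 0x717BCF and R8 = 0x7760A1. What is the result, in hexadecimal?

Add column by column in base 16, right to left:
  F+1 = 0 carry 1
  C+A+1 = 7 carry 1
  B+0+1 = C
  7+6 = D
  1+7 = 8
  7+7 = E

0xE8DC70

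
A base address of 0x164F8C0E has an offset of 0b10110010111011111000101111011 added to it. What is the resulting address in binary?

0b101100101011010111110110001001

0x164F8C0E = 0b10110010011111000110000001110 in binary.
Add column by column in base 2, right to left:
  0+1 = 1
  1+1 = 0 carry 1
  1+0+1 = 0 carry 1
  1+1+1 = 1 carry 1
  0+1+1 = 0 carry 1
  0+1+1 = 0 carry 1
  0+1+1 = 0 carry 1
  0+0+1 = 1
  0+1 = 1
  0+0 = 0
  1+0 = 1
  1+0 = 1
  0+1 = 1
  0+1 = 1
  0+1 = 1
  1+1 = 0 carry 1
  1+1+1 = 1 carry 1
  1+0+1 = 0 carry 1
  1+1+1 = 1 carry 1
  1+1+1 = 1 carry 1
  0+1+1 = 0 carry 1
  0+0+1 = 1
  1+1 = 0 carry 1
  0+0+1 = 1
  0+0 = 0
  1+1 = 0 carry 1
  1+1+1 = 1 carry 1
  0+0+1 = 1
  1+1 = 0 carry 1
  final carry 1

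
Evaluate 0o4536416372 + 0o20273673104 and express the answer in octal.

Add column by column in base 8, right to left:
  2+4 = 6
  7+0 = 7
  3+1 = 4
  6+3 = 1 carry 1
  1+7+1 = 1 carry 1
  4+6+1 = 3 carry 1
  6+3+1 = 2 carry 1
  3+7+1 = 3 carry 1
  5+2+1 = 0 carry 1
  4+0+1 = 5
  0+2 = 2

0o25032311476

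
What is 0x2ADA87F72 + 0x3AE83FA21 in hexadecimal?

Add column by column in base 16, right to left:
  2+1 = 3
  7+2 = 9
  F+A = 9 carry 1
  7+F+1 = 7 carry 1
  8+3+1 = C
  A+8 = 2 carry 1
  D+E+1 = C carry 1
  A+A+1 = 5 carry 1
  2+3+1 = 6

0x65C2C7993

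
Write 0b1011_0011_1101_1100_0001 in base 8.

Group the bits in threes: 010 110 011 110 111 000 001 → 2636701.

0o2636701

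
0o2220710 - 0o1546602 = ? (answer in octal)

0o452106

Subtract column by column in base 8:
  0-2 → 6 (borrow)
  1-0-1 → 0
  7-6 → 1
  0-6 → 2 (borrow)
  2-4-1 → 5 (borrow)
  2-5-1 → 4 (borrow)
  2-1-1 → 0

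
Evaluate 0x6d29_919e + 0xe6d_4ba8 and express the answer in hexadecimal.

Add column by column in base 16, right to left:
  e+8 = 6 carry 1
  9+a+1 = 4 carry 1
  1+b+1 = d
  9+4 = d
  9+d = 6 carry 1
  2+6+1 = 9
  d+e = b carry 1
  6+0+1 = 7

0x7b96dd46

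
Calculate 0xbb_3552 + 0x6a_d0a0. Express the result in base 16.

Add column by column in base 16, right to left:
  2+0 = 2
  5+a = f
  5+0 = 5
  3+d = 0 carry 1
  b+a+1 = 6 carry 1
  b+6+1 = 2 carry 1
  final carry 1

0x12605f2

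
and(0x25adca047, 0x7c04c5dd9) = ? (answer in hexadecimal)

0x2404c0041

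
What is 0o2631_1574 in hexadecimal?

0x59937C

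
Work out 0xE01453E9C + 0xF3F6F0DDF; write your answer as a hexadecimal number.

Add column by column in base 16, right to left:
  C+F = B carry 1
  9+D+1 = 7 carry 1
  E+D+1 = C carry 1
  3+0+1 = 4
  5+F = 4 carry 1
  4+6+1 = B
  1+F = 0 carry 1
  0+3+1 = 4
  E+F = D carry 1
  final carry 1

0x1D40B44C7B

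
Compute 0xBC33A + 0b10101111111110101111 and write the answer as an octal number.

0xBC33A = 0o2741472 in octal.
0b10101111111110101111 = 0o2577657 in octal.
Add column by column in base 8, right to left:
  2+7 = 1 carry 1
  7+5+1 = 5 carry 1
  4+6+1 = 3 carry 1
  1+7+1 = 1 carry 1
  4+7+1 = 4 carry 1
  7+5+1 = 5 carry 1
  2+2+1 = 5

0o5541351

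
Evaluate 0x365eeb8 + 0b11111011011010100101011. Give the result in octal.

0o370721743

0x365eeb8 = 0o331367270 in octal.
0b11111011011010100101011 = 0o37332453 in octal.
Add column by column in base 8, right to left:
  0+3 = 3
  7+5 = 4 carry 1
  2+4+1 = 7
  7+2 = 1 carry 1
  6+3+1 = 2 carry 1
  3+3+1 = 7
  1+7 = 0 carry 1
  3+3+1 = 7
  3+0 = 3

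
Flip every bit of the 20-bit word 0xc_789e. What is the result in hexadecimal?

0x38761

Each hex digit d becomes f−d:
  c→3, 7→8, 8→7, 9→6, e→1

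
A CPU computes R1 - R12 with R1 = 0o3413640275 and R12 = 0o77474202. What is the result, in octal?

Subtract column by column in base 8:
  5-2 → 3
  7-0 → 7
  2-2 → 0
  0-4 → 4 (borrow)
  4-7-1 → 4 (borrow)
  6-4-1 → 1
  3-7 → 4 (borrow)
  1-7-1 → 1 (borrow)
  4-0-1 → 3
  3-0 → 3

0o3314144073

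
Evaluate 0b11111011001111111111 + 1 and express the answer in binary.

0b11111011010000000000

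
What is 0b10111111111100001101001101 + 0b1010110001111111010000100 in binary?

0b100010110001100000111010001

Add column by column in base 2, right to left:
  1+0 = 1
  0+0 = 0
  1+1 = 0 carry 1
  1+0+1 = 0 carry 1
  0+0+1 = 1
  0+0 = 0
  1+0 = 1
  0+1 = 1
  1+0 = 1
  1+1 = 0 carry 1
  0+1+1 = 0 carry 1
  0+1+1 = 0 carry 1
  0+1+1 = 0 carry 1
  0+1+1 = 0 carry 1
  1+1+1 = 1 carry 1
  1+1+1 = 1 carry 1
  1+0+1 = 0 carry 1
  1+0+1 = 0 carry 1
  1+0+1 = 0 carry 1
  1+1+1 = 1 carry 1
  1+1+1 = 1 carry 1
  1+0+1 = 0 carry 1
  1+1+1 = 1 carry 1
  1+0+1 = 0 carry 1
  0+1+1 = 0 carry 1
  1+0+1 = 0 carry 1
  final carry 1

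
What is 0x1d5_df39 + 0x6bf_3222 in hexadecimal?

0x895115b

Add column by column in base 16, right to left:
  9+2 = b
  3+2 = 5
  f+2 = 1 carry 1
  d+3+1 = 1 carry 1
  5+f+1 = 5 carry 1
  d+b+1 = 9 carry 1
  1+6+1 = 8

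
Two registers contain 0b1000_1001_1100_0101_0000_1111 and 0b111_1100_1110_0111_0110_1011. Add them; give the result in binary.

0b1000001101010110001111010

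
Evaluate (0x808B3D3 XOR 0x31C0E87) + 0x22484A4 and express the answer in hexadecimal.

First 0x808B3D3 XOR 0x31C0E87 = 0xB14BD54.
Add column by column in base 16, right to left:
  4+4 = 8
  5+A = F
  D+4 = 1 carry 1
  B+8+1 = 4 carry 1
  4+4+1 = 9
  1+2 = 3
  B+2 = D

0xD3941F8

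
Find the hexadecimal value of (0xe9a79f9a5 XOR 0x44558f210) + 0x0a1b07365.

0xb80d17f1a

First 0xe9a79f9a5 XOR 0x44558f210 = 0xadf210bb5.
Add column by column in base 16, right to left:
  5+5 = a
  b+6 = 1 carry 1
  b+3+1 = f
  0+7 = 7
  1+0 = 1
  2+b = d
  f+1 = 0 carry 1
  d+a+1 = 8 carry 1
  a+0+1 = b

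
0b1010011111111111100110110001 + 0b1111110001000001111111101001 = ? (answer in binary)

Add column by column in base 2, right to left:
  1+1 = 0 carry 1
  0+0+1 = 1
  0+0 = 0
  0+1 = 1
  1+0 = 1
  1+1 = 0 carry 1
  0+1+1 = 0 carry 1
  1+1+1 = 1 carry 1
  1+1+1 = 1 carry 1
  0+1+1 = 0 carry 1
  0+1+1 = 0 carry 1
  1+1+1 = 1 carry 1
  1+1+1 = 1 carry 1
  1+0+1 = 0 carry 1
  1+0+1 = 0 carry 1
  1+0+1 = 0 carry 1
  1+0+1 = 0 carry 1
  1+0+1 = 0 carry 1
  1+1+1 = 1 carry 1
  1+0+1 = 0 carry 1
  1+0+1 = 0 carry 1
  1+0+1 = 0 carry 1
  1+1+1 = 1 carry 1
  0+1+1 = 0 carry 1
  0+1+1 = 0 carry 1
  1+1+1 = 1 carry 1
  0+1+1 = 0 carry 1
  1+1+1 = 1 carry 1
  final carry 1

0b11010010001000001100110011010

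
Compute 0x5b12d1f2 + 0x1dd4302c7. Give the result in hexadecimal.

0x23855d4b9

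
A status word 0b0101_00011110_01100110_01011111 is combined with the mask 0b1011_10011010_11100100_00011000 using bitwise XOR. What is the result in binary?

0b1110100001001000001001000111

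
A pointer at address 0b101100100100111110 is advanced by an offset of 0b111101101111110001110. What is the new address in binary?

0b1000011010100011001100

Add column by column in base 2, right to left:
  0+0 = 0
  1+1 = 0 carry 1
  1+1+1 = 1 carry 1
  1+1+1 = 1 carry 1
  1+0+1 = 0 carry 1
  1+0+1 = 0 carry 1
  0+0+1 = 1
  0+1 = 1
  1+1 = 0 carry 1
  0+1+1 = 0 carry 1
  0+1+1 = 0 carry 1
  1+1+1 = 1 carry 1
  0+1+1 = 0 carry 1
  0+0+1 = 1
  1+1 = 0 carry 1
  1+1+1 = 1 carry 1
  0+0+1 = 1
  1+1 = 0 carry 1
  0+1+1 = 0 carry 1
  0+1+1 = 0 carry 1
  0+1+1 = 0 carry 1
  final carry 1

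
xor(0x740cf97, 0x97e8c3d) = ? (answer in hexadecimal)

XOR each hex digit independently (no carries):
  7^9=e, 4^7=3, 0^e=e, c^8=4, f^c=3, 9^3=a, 7^d=a

0xe3e43aa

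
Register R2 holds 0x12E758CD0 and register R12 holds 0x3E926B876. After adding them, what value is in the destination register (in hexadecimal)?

0x5179C4546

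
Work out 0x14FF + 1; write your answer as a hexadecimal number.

0x1500

The trailing 2 digits are F (max in base 16), so adding 1 cascades: they roll to 0 and the next digit up increments.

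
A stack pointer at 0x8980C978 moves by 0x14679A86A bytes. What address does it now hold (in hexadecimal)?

0x1CFFA71E2

Add column by column in base 16, right to left:
  8+A = 2 carry 1
  7+6+1 = E
  9+8 = 1 carry 1
  C+A+1 = 7 carry 1
  0+9+1 = A
  8+7 = F
  9+6 = F
  8+4 = C
  0+1 = 1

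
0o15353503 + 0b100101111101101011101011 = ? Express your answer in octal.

0b100101111101101011101011 = 0o45755353 in octal.
Add column by column in base 8, right to left:
  3+3 = 6
  0+5 = 5
  5+3 = 0 carry 1
  3+5+1 = 1 carry 1
  5+5+1 = 3 carry 1
  3+7+1 = 3 carry 1
  5+5+1 = 3 carry 1
  1+4+1 = 6

0o63331056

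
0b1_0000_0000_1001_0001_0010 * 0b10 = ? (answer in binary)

0b1000000001001000100100

Multiply each base-2 digit by 2, carrying:
  0×2 = 0 → write 0
  1×2 = 2 → write 0 carry 1
  0×2+1 = 1 → write 1
  0×2 = 0 → write 0
  1×2 = 2 → write 0 carry 1
  0×2+1 = 1 → write 1
  0×2 = 0 → write 0
  0×2 = 0 → write 0
  1×2 = 2 → write 0 carry 1
  0×2+1 = 1 → write 1
  0×2 = 0 → write 0
  1×2 = 2 → write 0 carry 1
  0×2+1 = 1 → write 1
  0×2 = 0 → write 0
  0×2 = 0 → write 0
  0×2 = 0 → write 0
  0×2 = 0 → write 0
  0×2 = 0 → write 0
  0×2 = 0 → write 0
  0×2 = 0 → write 0
  1×2 = 2 → write 0 carry 1
  remaining carry: 1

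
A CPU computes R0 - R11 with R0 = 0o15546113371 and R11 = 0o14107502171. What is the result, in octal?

0o1436411200

Subtract column by column in base 8:
  1-1 → 0
  7-7 → 0
  3-1 → 2
  3-2 → 1
  1-0 → 1
  1-5 → 4 (borrow)
  6-7-1 → 6 (borrow)
  4-0-1 → 3
  5-1 → 4
  5-4 → 1
  1-1 → 0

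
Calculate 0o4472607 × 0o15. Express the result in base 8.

Multiply each base-8 digit by 13, carrying:
  7×13 = 91 → write 3 carry 11
  0×13+11 = 11 → write 3 carry 1
  6×13+1 = 79 → write 7 carry 9
  2×13+9 = 35 → write 3 carry 4
  7×13+4 = 95 → write 7 carry 11
  4×13+11 = 63 → write 7 carry 7
  4×13+7 = 59 → write 3 carry 7
  remaining carry: 7

0o73773733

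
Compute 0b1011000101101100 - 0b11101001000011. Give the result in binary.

Subtract column by column in base 2:
  0-1 → 1 (borrow)
  0-1-1 → 0 (borrow)
  1-0-1 → 0
  1-0 → 1
  0-0 → 0
  1-0 → 1
  1-1 → 0
  0-0 → 0
  1-0 → 1
  0-1 → 1 (borrow)
  0-0-1 → 1 (borrow)
  0-1-1 → 0 (borrow)
  1-1-1 → 1 (borrow)
  1-1-1 → 1 (borrow)
  0-0-1 → 1 (borrow)
  1-0-1 → 0

0b111011100101001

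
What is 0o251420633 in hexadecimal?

Each octal digit is 3 bits: 2=010 5=101 1=001 4=100 2=010 0=000 6=110 3=011 3=011.
Group the bits into nibbles: 0010 1010 0110 0010 0001 1001 1011 → 2A6219B.

0x2A6219B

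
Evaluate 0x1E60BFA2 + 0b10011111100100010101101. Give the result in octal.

0o3654104117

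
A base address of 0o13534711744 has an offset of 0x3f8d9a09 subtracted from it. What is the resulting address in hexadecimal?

0o13534711744 = 0x5d7393e4 in hexadecimal.
Subtract column by column in base 16:
  4-9 → b (borrow)
  e-0-1 → d
  3-a → 9 (borrow)
  9-9-1 → f (borrow)
  3-d-1 → 5 (borrow)
  7-8-1 → e (borrow)
  d-f-1 → d (borrow)
  5-3-1 → 1

0x1de5f9db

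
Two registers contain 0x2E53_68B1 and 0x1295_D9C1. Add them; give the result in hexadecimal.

0x40E94272

Add column by column in base 16, right to left:
  1+1 = 2
  B+C = 7 carry 1
  8+9+1 = 2 carry 1
  6+D+1 = 4 carry 1
  3+5+1 = 9
  5+9 = E
  E+2 = 0 carry 1
  2+1+1 = 4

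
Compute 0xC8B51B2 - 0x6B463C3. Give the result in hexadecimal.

0x5D6EDEF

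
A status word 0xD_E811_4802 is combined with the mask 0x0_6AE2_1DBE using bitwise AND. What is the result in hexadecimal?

AND each hex digit independently (no carries):
  D&0=0, E&6=6, 8&A=8, 1&E=0, 1&2=0, 4&1=0, 8&D=8, 0&B=0, 2&E=2

0x068000802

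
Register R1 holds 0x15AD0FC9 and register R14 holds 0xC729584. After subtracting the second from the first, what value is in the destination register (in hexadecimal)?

Subtract column by column in base 16:
  9-4 → 5
  C-8 → 4
  F-5 → A
  0-9 → 7 (borrow)
  D-2-1 → A
  A-7 → 3
  5-C → 9 (borrow)
  1-0-1 → 0

0x93A7A45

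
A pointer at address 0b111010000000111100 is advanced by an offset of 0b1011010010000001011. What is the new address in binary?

0b10010100010001000111

Add column by column in base 2, right to left:
  0+1 = 1
  0+1 = 1
  1+0 = 1
  1+1 = 0 carry 1
  1+0+1 = 0 carry 1
  1+0+1 = 0 carry 1
  0+0+1 = 1
  0+0 = 0
  0+0 = 0
  0+0 = 0
  0+1 = 1
  0+0 = 0
  0+0 = 0
  1+1 = 0 carry 1
  0+0+1 = 1
  1+1 = 0 carry 1
  1+1+1 = 1 carry 1
  1+0+1 = 0 carry 1
  0+1+1 = 0 carry 1
  final carry 1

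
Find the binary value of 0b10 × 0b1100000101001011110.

Multiply each base-2 digit by 2, carrying:
  0×2 = 0 → write 0
  1×2 = 2 → write 0 carry 1
  1×2+1 = 3 → write 1 carry 1
  1×2+1 = 3 → write 1 carry 1
  1×2+1 = 3 → write 1 carry 1
  0×2+1 = 1 → write 1
  1×2 = 2 → write 0 carry 1
  0×2+1 = 1 → write 1
  0×2 = 0 → write 0
  1×2 = 2 → write 0 carry 1
  0×2+1 = 1 → write 1
  1×2 = 2 → write 0 carry 1
  0×2+1 = 1 → write 1
  0×2 = 0 → write 0
  0×2 = 0 → write 0
  0×2 = 0 → write 0
  0×2 = 0 → write 0
  1×2 = 2 → write 0 carry 1
  1×2+1 = 3 → write 1 carry 1
  remaining carry: 1

0b11000001010010111100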